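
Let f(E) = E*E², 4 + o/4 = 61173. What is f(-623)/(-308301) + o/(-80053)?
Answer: 9944162525/12728427 ≈ 781.26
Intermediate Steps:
o = 244676 (o = -16 + 4*61173 = -16 + 244692 = 244676)
f(E) = E³
f(-623)/(-308301) + o/(-80053) = (-623)³/(-308301) + 244676/(-80053) = -241804367*(-1/308301) + 244676*(-1/80053) = 34543481/44043 - 244676/80053 = 9944162525/12728427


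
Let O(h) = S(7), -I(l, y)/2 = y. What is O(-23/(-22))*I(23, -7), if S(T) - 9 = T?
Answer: 224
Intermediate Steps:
I(l, y) = -2*y
S(T) = 9 + T
O(h) = 16 (O(h) = 9 + 7 = 16)
O(-23/(-22))*I(23, -7) = 16*(-2*(-7)) = 16*14 = 224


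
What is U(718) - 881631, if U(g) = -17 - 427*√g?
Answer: -881648 - 427*√718 ≈ -8.9309e+5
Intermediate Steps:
U(g) = -17 - 427*√g
U(718) - 881631 = (-17 - 427*√718) - 881631 = -881648 - 427*√718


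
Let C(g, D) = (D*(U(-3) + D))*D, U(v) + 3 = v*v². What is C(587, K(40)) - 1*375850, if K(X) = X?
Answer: -359850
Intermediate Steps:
U(v) = -3 + v³ (U(v) = -3 + v*v² = -3 + v³)
C(g, D) = D²*(-30 + D) (C(g, D) = (D*((-3 + (-3)³) + D))*D = (D*((-3 - 27) + D))*D = (D*(-30 + D))*D = D²*(-30 + D))
C(587, K(40)) - 1*375850 = 40²*(-30 + 40) - 1*375850 = 1600*10 - 375850 = 16000 - 375850 = -359850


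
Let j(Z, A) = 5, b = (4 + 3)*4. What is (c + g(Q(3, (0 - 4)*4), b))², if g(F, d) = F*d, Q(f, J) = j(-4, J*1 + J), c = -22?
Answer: 13924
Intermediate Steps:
b = 28 (b = 7*4 = 28)
Q(f, J) = 5
(c + g(Q(3, (0 - 4)*4), b))² = (-22 + 5*28)² = (-22 + 140)² = 118² = 13924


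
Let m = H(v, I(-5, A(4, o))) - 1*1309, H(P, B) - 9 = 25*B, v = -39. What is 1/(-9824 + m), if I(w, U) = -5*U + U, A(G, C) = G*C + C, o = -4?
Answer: -1/9124 ≈ -0.00010960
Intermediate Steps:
A(G, C) = C + C*G (A(G, C) = C*G + C = C + C*G)
I(w, U) = -4*U
H(P, B) = 9 + 25*B
m = 700 (m = (9 + 25*(-(-16)*(1 + 4))) - 1*1309 = (9 + 25*(-(-16)*5)) - 1309 = (9 + 25*(-4*(-20))) - 1309 = (9 + 25*80) - 1309 = (9 + 2000) - 1309 = 2009 - 1309 = 700)
1/(-9824 + m) = 1/(-9824 + 700) = 1/(-9124) = -1/9124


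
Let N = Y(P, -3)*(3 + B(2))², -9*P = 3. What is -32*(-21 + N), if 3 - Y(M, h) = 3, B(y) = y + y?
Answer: 672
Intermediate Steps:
B(y) = 2*y
P = -⅓ (P = -⅑*3 = -⅓ ≈ -0.33333)
Y(M, h) = 0 (Y(M, h) = 3 - 1*3 = 3 - 3 = 0)
N = 0 (N = 0*(3 + 2*2)² = 0*(3 + 4)² = 0*7² = 0*49 = 0)
-32*(-21 + N) = -32*(-21 + 0) = -32*(-21) = 672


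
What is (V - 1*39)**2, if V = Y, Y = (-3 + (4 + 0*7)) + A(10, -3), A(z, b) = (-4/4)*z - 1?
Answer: 2401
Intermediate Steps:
A(z, b) = -1 - z (A(z, b) = (-4*1/4)*z - 1 = -z - 1 = -1 - z)
Y = -10 (Y = (-3 + (4 + 0*7)) + (-1 - 1*10) = (-3 + (4 + 0)) + (-1 - 10) = (-3 + 4) - 11 = 1 - 11 = -10)
V = -10
(V - 1*39)**2 = (-10 - 1*39)**2 = (-10 - 39)**2 = (-49)**2 = 2401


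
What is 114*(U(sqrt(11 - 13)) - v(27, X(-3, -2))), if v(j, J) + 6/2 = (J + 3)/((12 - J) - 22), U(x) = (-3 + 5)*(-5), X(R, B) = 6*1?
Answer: -5871/8 ≈ -733.88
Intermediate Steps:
X(R, B) = 6
U(x) = -10 (U(x) = 2*(-5) = -10)
v(j, J) = -3 + (3 + J)/(-10 - J) (v(j, J) = -3 + (J + 3)/((12 - J) - 22) = -3 + (3 + J)/(-10 - J))
114*(U(sqrt(11 - 13)) - v(27, X(-3, -2))) = 114*(-10 - (-33 - 4*6)/(10 + 6)) = 114*(-10 - (-33 - 24)/16) = 114*(-10 - (-57)/16) = 114*(-10 - 1*(-57/16)) = 114*(-10 + 57/16) = 114*(-103/16) = -5871/8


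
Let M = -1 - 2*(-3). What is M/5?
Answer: 1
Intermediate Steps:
M = 5 (M = -1 + 6 = 5)
M/5 = 5/5 = (1/5)*5 = 1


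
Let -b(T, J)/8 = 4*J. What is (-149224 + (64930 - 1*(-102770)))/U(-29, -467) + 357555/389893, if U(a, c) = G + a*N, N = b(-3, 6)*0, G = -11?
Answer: -7199729963/4288823 ≈ -1678.7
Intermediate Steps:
b(T, J) = -32*J
N = 0 (N = -32*6*0 = -192*0 = 0)
U(a, c) = -11 (U(a, c) = -11 + a*0 = -11 + 0 = -11)
(-149224 + (64930 - 1*(-102770)))/U(-29, -467) + 357555/389893 = (-149224 + (64930 - 1*(-102770)))/(-11) + 357555/389893 = (-149224 + (64930 + 102770))*(-1/11) + 357555*(1/389893) = (-149224 + 167700)*(-1/11) + 357555/389893 = 18476*(-1/11) + 357555/389893 = -18476/11 + 357555/389893 = -7199729963/4288823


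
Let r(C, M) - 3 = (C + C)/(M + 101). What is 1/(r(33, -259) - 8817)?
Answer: -79/696339 ≈ -0.00011345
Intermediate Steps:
r(C, M) = 3 + 2*C/(101 + M) (r(C, M) = 3 + (C + C)/(M + 101) = 3 + (2*C)/(101 + M) = 3 + 2*C/(101 + M))
1/(r(33, -259) - 8817) = 1/((303 + 2*33 + 3*(-259))/(101 - 259) - 8817) = 1/((303 + 66 - 777)/(-158) - 8817) = 1/(-1/158*(-408) - 8817) = 1/(204/79 - 8817) = 1/(-696339/79) = -79/696339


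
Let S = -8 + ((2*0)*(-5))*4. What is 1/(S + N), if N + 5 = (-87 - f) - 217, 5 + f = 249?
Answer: -1/561 ≈ -0.0017825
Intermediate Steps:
f = 244 (f = -5 + 249 = 244)
N = -553 (N = -5 + ((-87 - 1*244) - 217) = -5 + ((-87 - 244) - 217) = -5 + (-331 - 217) = -5 - 548 = -553)
S = -8 (S = -8 + (0*(-5))*4 = -8 + 0*4 = -8 + 0 = -8)
1/(S + N) = 1/(-8 - 553) = 1/(-561) = -1/561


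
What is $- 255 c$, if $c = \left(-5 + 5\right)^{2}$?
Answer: $0$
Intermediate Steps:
$c = 0$ ($c = 0^{2} = 0$)
$- 255 c = \left(-255\right) 0 = 0$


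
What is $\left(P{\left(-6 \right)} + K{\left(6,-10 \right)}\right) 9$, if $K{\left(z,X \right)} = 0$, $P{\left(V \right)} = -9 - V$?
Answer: $-27$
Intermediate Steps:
$\left(P{\left(-6 \right)} + K{\left(6,-10 \right)}\right) 9 = \left(\left(-9 - -6\right) + 0\right) 9 = \left(\left(-9 + 6\right) + 0\right) 9 = \left(-3 + 0\right) 9 = \left(-3\right) 9 = -27$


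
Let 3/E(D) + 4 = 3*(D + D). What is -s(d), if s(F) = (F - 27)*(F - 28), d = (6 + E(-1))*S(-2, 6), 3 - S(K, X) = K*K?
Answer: -110199/100 ≈ -1102.0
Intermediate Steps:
S(K, X) = 3 - K**2 (S(K, X) = 3 - K*K = 3 - K**2)
E(D) = 3/(-4 + 6*D) (E(D) = 3/(-4 + 3*(D + D)) = 3/(-4 + 3*(2*D)) = 3/(-4 + 6*D))
d = -57/10 (d = (6 + 3/(2*(-2 + 3*(-1))))*(3 - 1*(-2)**2) = (6 + 3/(2*(-2 - 3)))*(3 - 1*4) = (6 + (3/2)/(-5))*(3 - 4) = (6 + (3/2)*(-1/5))*(-1) = (6 - 3/10)*(-1) = (57/10)*(-1) = -57/10 ≈ -5.7000)
s(F) = (-28 + F)*(-27 + F) (s(F) = (-27 + F)*(-28 + F) = (-28 + F)*(-27 + F))
-s(d) = -(756 + (-57/10)**2 - 55*(-57/10)) = -(756 + 3249/100 + 627/2) = -1*110199/100 = -110199/100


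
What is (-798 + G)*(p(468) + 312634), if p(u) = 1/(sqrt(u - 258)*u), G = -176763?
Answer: -55511605674 - 19729*sqrt(210)/10920 ≈ -5.5512e+10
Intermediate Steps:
p(u) = 1/(u*sqrt(-258 + u)) (p(u) = 1/(sqrt(-258 + u)*u) = 1/(u*sqrt(-258 + u)))
(-798 + G)*(p(468) + 312634) = (-798 - 176763)*(1/(468*sqrt(-258 + 468)) + 312634) = -177561*(1/(468*sqrt(210)) + 312634) = -177561*((sqrt(210)/210)/468 + 312634) = -177561*(sqrt(210)/98280 + 312634) = -177561*(312634 + sqrt(210)/98280) = -55511605674 - 19729*sqrt(210)/10920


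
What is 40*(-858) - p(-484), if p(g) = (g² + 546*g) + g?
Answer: -3828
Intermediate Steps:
p(g) = g² + 547*g
40*(-858) - p(-484) = 40*(-858) - (-484)*(547 - 484) = -34320 - (-484)*63 = -34320 - 1*(-30492) = -34320 + 30492 = -3828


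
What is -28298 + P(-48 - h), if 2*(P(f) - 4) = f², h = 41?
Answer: -48667/2 ≈ -24334.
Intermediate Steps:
P(f) = 4 + f²/2
-28298 + P(-48 - h) = -28298 + (4 + (-48 - 1*41)²/2) = -28298 + (4 + (-48 - 41)²/2) = -28298 + (4 + (½)*(-89)²) = -28298 + (4 + (½)*7921) = -28298 + (4 + 7921/2) = -28298 + 7929/2 = -48667/2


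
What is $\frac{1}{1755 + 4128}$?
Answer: $\frac{1}{5883} \approx 0.00016998$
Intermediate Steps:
$\frac{1}{1755 + 4128} = \frac{1}{5883}$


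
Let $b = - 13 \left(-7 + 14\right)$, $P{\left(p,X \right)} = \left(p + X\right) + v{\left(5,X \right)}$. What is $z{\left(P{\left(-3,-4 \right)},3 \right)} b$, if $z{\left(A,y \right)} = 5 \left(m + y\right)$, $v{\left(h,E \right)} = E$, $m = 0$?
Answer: $-1365$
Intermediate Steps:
$P{\left(p,X \right)} = p + 2 X$ ($P{\left(p,X \right)} = \left(p + X\right) + X = \left(X + p\right) + X = p + 2 X$)
$z{\left(A,y \right)} = 5 y$ ($z{\left(A,y \right)} = 5 \left(0 + y\right) = 5 y$)
$b = -91$ ($b = \left(-13\right) 7 = -91$)
$z{\left(P{\left(-3,-4 \right)},3 \right)} b = 5 \cdot 3 \left(-91\right) = 15 \left(-91\right) = -1365$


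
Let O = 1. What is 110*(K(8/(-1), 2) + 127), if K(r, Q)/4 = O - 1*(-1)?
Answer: 14850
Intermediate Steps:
K(r, Q) = 8 (K(r, Q) = 4*(1 - 1*(-1)) = 4*(1 + 1) = 4*2 = 8)
110*(K(8/(-1), 2) + 127) = 110*(8 + 127) = 110*135 = 14850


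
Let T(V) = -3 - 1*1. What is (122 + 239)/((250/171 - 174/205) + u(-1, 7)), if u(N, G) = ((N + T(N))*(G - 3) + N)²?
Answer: 12654855/15480751 ≈ 0.81746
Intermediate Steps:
T(V) = -4 (T(V) = -3 - 1 = -4)
u(N, G) = (N + (-4 + N)*(-3 + G))² (u(N, G) = ((N - 4)*(G - 3) + N)² = ((-4 + N)*(-3 + G) + N)² = (N + (-4 + N)*(-3 + G))²)
(122 + 239)/((250/171 - 174/205) + u(-1, 7)) = (122 + 239)/((250/171 - 174/205) + (12 - 4*7 - 2*(-1) + 7*(-1))²) = 361/((250*(1/171) - 174*1/205) + (12 - 28 + 2 - 7)²) = 361/((250/171 - 174/205) + (-21)²) = 361/(21496/35055 + 441) = 361/(15480751/35055) = 361*(35055/15480751) = 12654855/15480751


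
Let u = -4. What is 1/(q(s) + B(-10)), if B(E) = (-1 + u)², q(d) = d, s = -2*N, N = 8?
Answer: ⅑ ≈ 0.11111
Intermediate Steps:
s = -16 (s = -2*8 = -16)
B(E) = 25 (B(E) = (-1 - 4)² = (-5)² = 25)
1/(q(s) + B(-10)) = 1/(-16 + 25) = 1/9 = ⅑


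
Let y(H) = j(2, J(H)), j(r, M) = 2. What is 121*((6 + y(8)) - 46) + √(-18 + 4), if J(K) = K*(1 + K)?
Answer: -4598 + I*√14 ≈ -4598.0 + 3.7417*I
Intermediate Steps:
y(H) = 2
121*((6 + y(8)) - 46) + √(-18 + 4) = 121*((6 + 2) - 46) + √(-18 + 4) = 121*(8 - 46) + √(-14) = 121*(-38) + I*√14 = -4598 + I*√14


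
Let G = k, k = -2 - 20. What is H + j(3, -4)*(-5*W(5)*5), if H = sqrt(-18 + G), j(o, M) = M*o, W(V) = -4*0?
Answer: 2*I*sqrt(10) ≈ 6.3246*I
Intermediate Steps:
W(V) = 0
k = -22
G = -22
H = 2*I*sqrt(10) (H = sqrt(-18 - 22) = sqrt(-40) = 2*I*sqrt(10) ≈ 6.3246*I)
H + j(3, -4)*(-5*W(5)*5) = 2*I*sqrt(10) + (-4*3)*(-5*0*5) = 2*I*sqrt(10) - 0*5 = 2*I*sqrt(10) - 12*0 = 2*I*sqrt(10) + 0 = 2*I*sqrt(10)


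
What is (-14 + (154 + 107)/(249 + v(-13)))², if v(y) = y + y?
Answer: 8185321/49729 ≈ 164.60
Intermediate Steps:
v(y) = 2*y
(-14 + (154 + 107)/(249 + v(-13)))² = (-14 + (154 + 107)/(249 + 2*(-13)))² = (-14 + 261/(249 - 26))² = (-14 + 261/223)² = (-2861/223)² = 8185321/49729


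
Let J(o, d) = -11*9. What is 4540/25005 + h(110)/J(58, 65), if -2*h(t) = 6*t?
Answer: 17578/5001 ≈ 3.5149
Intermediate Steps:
J(o, d) = -99
h(t) = -3*t
4540/25005 + h(110)/J(58, 65) = 4540/25005 - 3*110/(-99) = 4540*(1/25005) - 330*(-1/99) = 908/5001 + 10/3 = 17578/5001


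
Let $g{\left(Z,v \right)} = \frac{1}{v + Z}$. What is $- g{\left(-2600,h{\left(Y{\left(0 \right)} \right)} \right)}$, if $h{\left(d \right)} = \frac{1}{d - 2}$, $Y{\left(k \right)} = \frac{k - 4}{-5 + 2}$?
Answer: $\frac{2}{5203} \approx 0.00038439$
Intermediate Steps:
$Y{\left(k \right)} = \frac{4}{3} - \frac{k}{3}$ ($Y{\left(k \right)} = \frac{-4 + k}{-3} = \left(-4 + k\right) \left(- \frac{1}{3}\right) = \frac{4}{3} - \frac{k}{3}$)
$h{\left(d \right)} = \frac{1}{-2 + d}$ ($h{\left(d \right)} = \frac{1}{d - 2} = \frac{1}{-2 + d}$)
$g{\left(Z,v \right)} = \frac{1}{Z + v}$
$- g{\left(-2600,h{\left(Y{\left(0 \right)} \right)} \right)} = - \frac{1}{-2600 + \frac{1}{-2 + \left(\frac{4}{3} - 0\right)}} = - \frac{1}{-2600 + \frac{1}{-2 + \left(\frac{4}{3} + 0\right)}} = - \frac{1}{-2600 + \frac{1}{-2 + \frac{4}{3}}} = - \frac{1}{-2600 + \frac{1}{- \frac{2}{3}}} = - \frac{1}{-2600 - \frac{3}{2}} = - \frac{1}{- \frac{5203}{2}} = \left(-1\right) \left(- \frac{2}{5203}\right) = \frac{2}{5203}$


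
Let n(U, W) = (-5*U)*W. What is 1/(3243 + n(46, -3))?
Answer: 1/3933 ≈ 0.00025426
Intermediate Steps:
n(U, W) = -5*U*W
1/(3243 + n(46, -3)) = 1/(3243 - 5*46*(-3)) = 1/(3243 + 690) = 1/3933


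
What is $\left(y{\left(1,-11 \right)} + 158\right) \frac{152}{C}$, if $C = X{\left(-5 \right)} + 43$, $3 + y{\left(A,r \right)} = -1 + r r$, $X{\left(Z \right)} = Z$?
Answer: $1100$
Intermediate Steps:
$y{\left(A,r \right)} = -4 + r^{2}$ ($y{\left(A,r \right)} = -3 + \left(-1 + r r\right) = -3 + \left(-1 + r^{2}\right) = -4 + r^{2}$)
$C = 38$ ($C = -5 + 43 = 38$)
$\left(y{\left(1,-11 \right)} + 158\right) \frac{152}{C} = \left(\left(-4 + \left(-11\right)^{2}\right) + 158\right) \frac{152}{38} = \left(\left(-4 + 121\right) + 158\right) 152 \cdot \frac{1}{38} = \left(117 + 158\right) 4 = 275 \cdot 4 = 1100$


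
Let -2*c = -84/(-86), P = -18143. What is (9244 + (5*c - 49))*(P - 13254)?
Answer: -12410606160/43 ≈ -2.8862e+8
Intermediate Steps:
c = -21/43 (c = -(-42)/(-86) = -(-42)*(-1)/86 = -1/2*42/43 = -21/43 ≈ -0.48837)
(9244 + (5*c - 49))*(P - 13254) = (9244 + (5*(-21/43) - 49))*(-18143 - 13254) = (9244 + (-105/43 - 49))*(-31397) = (9244 - 2212/43)*(-31397) = (395280/43)*(-31397) = -12410606160/43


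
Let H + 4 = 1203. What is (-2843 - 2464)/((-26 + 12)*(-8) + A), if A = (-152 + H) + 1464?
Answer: -87/43 ≈ -2.0233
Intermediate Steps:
H = 1199 (H = -4 + 1203 = 1199)
A = 2511 (A = (-152 + 1199) + 1464 = 1047 + 1464 = 2511)
(-2843 - 2464)/((-26 + 12)*(-8) + A) = (-2843 - 2464)/((-26 + 12)*(-8) + 2511) = -5307/(-14*(-8) + 2511) = -5307/(112 + 2511) = -5307/2623 = -5307*1/2623 = -87/43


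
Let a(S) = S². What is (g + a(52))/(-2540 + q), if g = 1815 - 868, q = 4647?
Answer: 3651/2107 ≈ 1.7328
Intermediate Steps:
g = 947
(g + a(52))/(-2540 + q) = (947 + 52²)/(-2540 + 4647) = (947 + 2704)/2107 = 3651*(1/2107) = 3651/2107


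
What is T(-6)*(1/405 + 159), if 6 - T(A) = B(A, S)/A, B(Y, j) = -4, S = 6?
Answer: 1030336/1215 ≈ 848.01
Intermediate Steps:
T(A) = 6 + 4/A (T(A) = 6 - (-4)/A = 6 + 4/A)
T(-6)*(1/405 + 159) = (6 + 4/(-6))*(1/405 + 159) = (6 + 4*(-⅙))*(1/405 + 159) = (6 - ⅔)*(64396/405) = (16/3)*(64396/405) = 1030336/1215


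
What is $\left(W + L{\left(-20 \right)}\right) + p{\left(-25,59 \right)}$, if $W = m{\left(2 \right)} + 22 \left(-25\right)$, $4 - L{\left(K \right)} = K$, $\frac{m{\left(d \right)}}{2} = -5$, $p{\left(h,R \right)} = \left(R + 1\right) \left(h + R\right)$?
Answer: $1504$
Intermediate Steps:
$p{\left(h,R \right)} = \left(1 + R\right) \left(R + h\right)$
$m{\left(d \right)} = -10$ ($m{\left(d \right)} = 2 \left(-5\right) = -10$)
$L{\left(K \right)} = 4 - K$
$W = -560$ ($W = -10 + 22 \left(-25\right) = -10 - 550 = -560$)
$\left(W + L{\left(-20 \right)}\right) + p{\left(-25,59 \right)} = \left(-560 + \left(4 - -20\right)\right) + \left(59 - 25 + 59^{2} + 59 \left(-25\right)\right) = \left(-560 + \left(4 + 20\right)\right) + \left(59 - 25 + 3481 - 1475\right) = \left(-560 + 24\right) + 2040 = -536 + 2040 = 1504$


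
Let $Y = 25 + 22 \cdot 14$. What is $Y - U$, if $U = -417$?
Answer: $750$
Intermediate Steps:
$Y = 333$ ($Y = 25 + 308 = 333$)
$Y - U = 333 - -417 = 333 + 417 = 750$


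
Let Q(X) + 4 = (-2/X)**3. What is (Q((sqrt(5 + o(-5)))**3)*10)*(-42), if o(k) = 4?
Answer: 11023600/6561 ≈ 1680.2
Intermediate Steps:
Q(X) = -4 - 8/X**3 (Q(X) = -4 + (-2/X)**3 = -4 - 8/X**3)
(Q((sqrt(5 + o(-5)))**3)*10)*(-42) = ((-4 - 8/(5 + 4)**(9/2))*10)*(-42) = ((-4 - 8/((sqrt(9))**3)**3)*10)*(-42) = ((-4 - 8/(3**3)**3)*10)*(-42) = ((-4 - 8/27**3)*10)*(-42) = ((-4 - 8*1/19683)*10)*(-42) = ((-4 - 8/19683)*10)*(-42) = -78740/19683*10*(-42) = -787400/19683*(-42) = 11023600/6561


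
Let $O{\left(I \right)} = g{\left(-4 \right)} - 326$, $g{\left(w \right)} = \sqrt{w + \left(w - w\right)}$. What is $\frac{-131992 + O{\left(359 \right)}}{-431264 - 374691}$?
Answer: $\frac{132318}{805955} - \frac{2 i}{805955} \approx 0.16418 - 2.4815 \cdot 10^{-6} i$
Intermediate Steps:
$g{\left(w \right)} = \sqrt{w}$ ($g{\left(w \right)} = \sqrt{w + 0} = \sqrt{w}$)
$O{\left(I \right)} = -326 + 2 i$ ($O{\left(I \right)} = \sqrt{-4} - 326 = 2 i - 326 = -326 + 2 i$)
$\frac{-131992 + O{\left(359 \right)}}{-431264 - 374691} = \frac{-131992 - \left(326 - 2 i\right)}{-431264 - 374691} = \frac{-132318 + 2 i}{-805955} = \left(-132318 + 2 i\right) \left(- \frac{1}{805955}\right) = \frac{132318}{805955} - \frac{2 i}{805955}$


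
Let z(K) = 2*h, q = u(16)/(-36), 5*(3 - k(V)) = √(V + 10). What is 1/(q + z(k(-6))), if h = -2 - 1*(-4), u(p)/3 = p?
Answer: 3/8 ≈ 0.37500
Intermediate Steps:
u(p) = 3*p
k(V) = 3 - √(10 + V)/5 (k(V) = 3 - √(V + 10)/5 = 3 - √(10 + V)/5)
h = 2 (h = -2 + 4 = 2)
q = -4/3 (q = (3*16)/(-36) = 48*(-1/36) = -4/3 ≈ -1.3333)
z(K) = 4 (z(K) = 2*2 = 4)
1/(q + z(k(-6))) = 1/(-4/3 + 4) = 1/(8/3) = 3/8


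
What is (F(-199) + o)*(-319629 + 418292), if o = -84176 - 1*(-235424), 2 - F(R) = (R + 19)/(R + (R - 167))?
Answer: 1686270446882/113 ≈ 1.4923e+10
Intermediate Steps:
F(R) = 2 - (19 + R)/(-167 + 2*R) (F(R) = 2 - (R + 19)/(R + (R - 167)) = 2 - (19 + R)/(R + (-167 + R)) = 2 - (19 + R)/(-167 + 2*R))
o = 151248 (o = -84176 + 235424 = 151248)
(F(-199) + o)*(-319629 + 418292) = ((-353 + 3*(-199))/(-167 + 2*(-199)) + 151248)*(-319629 + 418292) = ((-353 - 597)/(-167 - 398) + 151248)*98663 = (-950/(-565) + 151248)*98663 = (-1/565*(-950) + 151248)*98663 = (190/113 + 151248)*98663 = (17091214/113)*98663 = 1686270446882/113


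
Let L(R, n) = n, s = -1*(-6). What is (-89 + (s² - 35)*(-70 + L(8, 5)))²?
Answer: 23716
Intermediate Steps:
s = 6
(-89 + (s² - 35)*(-70 + L(8, 5)))² = (-89 + (6² - 35)*(-70 + 5))² = (-89 + (36 - 35)*(-65))² = (-89 + 1*(-65))² = (-89 - 65)² = (-154)² = 23716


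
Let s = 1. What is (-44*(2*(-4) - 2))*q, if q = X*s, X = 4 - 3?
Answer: 440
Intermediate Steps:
X = 1
q = 1 (q = 1*1 = 1)
(-44*(2*(-4) - 2))*q = -44*(2*(-4) - 2)*1 = -44*(-8 - 2)*1 = -44*(-10)*1 = 440*1 = 440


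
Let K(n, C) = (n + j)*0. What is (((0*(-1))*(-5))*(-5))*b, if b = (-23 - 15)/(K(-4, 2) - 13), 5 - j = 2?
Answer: 0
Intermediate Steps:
j = 3 (j = 5 - 1*2 = 5 - 2 = 3)
K(n, C) = 0 (K(n, C) = (n + 3)*0 = (3 + n)*0 = 0)
b = 38/13 (b = (-23 - 15)/(0 - 13) = -38/(-13) = -38*(-1/13) = 38/13 ≈ 2.9231)
(((0*(-1))*(-5))*(-5))*b = (((0*(-1))*(-5))*(-5))*(38/13) = ((0*(-5))*(-5))*(38/13) = (0*(-5))*(38/13) = 0*(38/13) = 0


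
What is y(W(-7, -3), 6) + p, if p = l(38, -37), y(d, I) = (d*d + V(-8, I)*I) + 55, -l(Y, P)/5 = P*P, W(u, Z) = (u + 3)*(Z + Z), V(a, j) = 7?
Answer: -6172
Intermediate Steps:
W(u, Z) = 2*Z*(3 + u) (W(u, Z) = (3 + u)*(2*Z) = 2*Z*(3 + u))
l(Y, P) = -5*P**2 (l(Y, P) = -5*P*P = -5*P**2)
y(d, I) = 55 + d**2 + 7*I (y(d, I) = (d*d + 7*I) + 55 = (d**2 + 7*I) + 55 = 55 + d**2 + 7*I)
p = -6845 (p = -5*(-37)**2 = -5*1369 = -6845)
y(W(-7, -3), 6) + p = (55 + (2*(-3)*(3 - 7))**2 + 7*6) - 6845 = (55 + (2*(-3)*(-4))**2 + 42) - 6845 = (55 + 24**2 + 42) - 6845 = (55 + 576 + 42) - 6845 = 673 - 6845 = -6172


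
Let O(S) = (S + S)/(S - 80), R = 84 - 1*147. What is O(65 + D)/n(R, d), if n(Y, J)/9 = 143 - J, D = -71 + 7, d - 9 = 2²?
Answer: -1/46215 ≈ -2.1638e-5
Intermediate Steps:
d = 13 (d = 9 + 2² = 9 + 4 = 13)
D = -64
R = -63 (R = 84 - 147 = -63)
O(S) = 2*S/(-80 + S) (O(S) = (2*S)/(-80 + S) = 2*S/(-80 + S))
n(Y, J) = 1287 - 9*J (n(Y, J) = 9*(143 - J) = 1287 - 9*J)
O(65 + D)/n(R, d) = (2*(65 - 64)/(-80 + (65 - 64)))/(1287 - 9*13) = (2*1/(-80 + 1))/(1287 - 117) = (2*1/(-79))/1170 = (2*1*(-1/79))*(1/1170) = -2/79*1/1170 = -1/46215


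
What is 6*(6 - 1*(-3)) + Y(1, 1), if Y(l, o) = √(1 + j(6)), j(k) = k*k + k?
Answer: 54 + √43 ≈ 60.557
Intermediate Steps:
j(k) = k + k² (j(k) = k² + k = k + k²)
Y(l, o) = √43 (Y(l, o) = √(1 + 6*(1 + 6)) = √(1 + 6*7) = √(1 + 42) = √43)
6*(6 - 1*(-3)) + Y(1, 1) = 6*(6 - 1*(-3)) + √43 = 6*(6 + 3) + √43 = 6*9 + √43 = 54 + √43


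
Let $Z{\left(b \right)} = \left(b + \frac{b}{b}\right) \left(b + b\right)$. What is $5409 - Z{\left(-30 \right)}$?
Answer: $3669$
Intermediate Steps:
$Z{\left(b \right)} = 2 b \left(1 + b\right)$ ($Z{\left(b \right)} = \left(b + 1\right) 2 b = \left(1 + b\right) 2 b = 2 b \left(1 + b\right)$)
$5409 - Z{\left(-30 \right)} = 5409 - 2 \left(-30\right) \left(1 - 30\right) = 5409 - 2 \left(-30\right) \left(-29\right) = 5409 - 1740 = 3669$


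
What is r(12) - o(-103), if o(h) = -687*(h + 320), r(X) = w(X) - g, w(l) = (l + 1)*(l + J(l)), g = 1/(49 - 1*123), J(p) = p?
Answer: 11054935/74 ≈ 1.4939e+5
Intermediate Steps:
g = -1/74 (g = 1/(49 - 123) = 1/(-74) = -1/74 ≈ -0.013514)
w(l) = 2*l*(1 + l) (w(l) = (l + 1)*(l + l) = (1 + l)*(2*l) = 2*l*(1 + l))
r(X) = 1/74 + 2*X*(1 + X) (r(X) = 2*X*(1 + X) - 1*(-1/74) = 2*X*(1 + X) + 1/74 = 1/74 + 2*X*(1 + X))
o(h) = -219840 - 687*h (o(h) = -687*(320 + h) = -219840 - 687*h)
r(12) - o(-103) = (1/74 + 2*12 + 2*12²) - (-219840 - 687*(-103)) = (1/74 + 24 + 2*144) - (-219840 + 70761) = (1/74 + 24 + 288) - 1*(-149079) = 23089/74 + 149079 = 11054935/74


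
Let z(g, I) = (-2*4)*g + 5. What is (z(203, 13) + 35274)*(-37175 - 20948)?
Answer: -1956129565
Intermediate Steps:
z(g, I) = 5 - 8*g (z(g, I) = -8*g + 5 = 5 - 8*g)
(z(203, 13) + 35274)*(-37175 - 20948) = ((5 - 8*203) + 35274)*(-37175 - 20948) = ((5 - 1624) + 35274)*(-58123) = (-1619 + 35274)*(-58123) = 33655*(-58123) = -1956129565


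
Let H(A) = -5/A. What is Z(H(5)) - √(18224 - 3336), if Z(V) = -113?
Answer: -113 - 2*√3722 ≈ -235.02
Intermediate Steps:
Z(H(5)) - √(18224 - 3336) = -113 - √(18224 - 3336) = -113 - √14888 = -113 - 2*√3722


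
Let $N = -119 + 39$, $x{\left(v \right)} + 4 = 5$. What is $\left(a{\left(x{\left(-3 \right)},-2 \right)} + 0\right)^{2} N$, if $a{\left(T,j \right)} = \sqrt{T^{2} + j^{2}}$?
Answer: $-400$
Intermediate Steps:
$x{\left(v \right)} = 1$ ($x{\left(v \right)} = -4 + 5 = 1$)
$N = -80$
$\left(a{\left(x{\left(-3 \right)},-2 \right)} + 0\right)^{2} N = \left(\sqrt{1^{2} + \left(-2\right)^{2}} + 0\right)^{2} \left(-80\right) = \left(\sqrt{1 + 4} + 0\right)^{2} \left(-80\right) = \left(\sqrt{5} + 0\right)^{2} \left(-80\right) = \left(\sqrt{5}\right)^{2} \left(-80\right) = 5 \left(-80\right) = -400$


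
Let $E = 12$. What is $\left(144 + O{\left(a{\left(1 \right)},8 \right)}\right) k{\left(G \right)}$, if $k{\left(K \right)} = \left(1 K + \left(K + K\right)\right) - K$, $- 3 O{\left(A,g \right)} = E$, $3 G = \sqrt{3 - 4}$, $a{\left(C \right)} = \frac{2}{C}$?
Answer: $\frac{280 i}{3} \approx 93.333 i$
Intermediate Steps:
$G = \frac{i}{3}$ ($G = \frac{\sqrt{3 - 4}}{3} = \frac{\sqrt{-1}}{3} = \frac{i}{3} \approx 0.33333 i$)
$O{\left(A,g \right)} = -4$ ($O{\left(A,g \right)} = \left(- \frac{1}{3}\right) 12 = -4$)
$k{\left(K \right)} = 2 K$ ($k{\left(K \right)} = \left(K + 2 K\right) - K = 3 K - K = 2 K$)
$\left(144 + O{\left(a{\left(1 \right)},8 \right)}\right) k{\left(G \right)} = \left(144 - 4\right) 2 \frac{i}{3} = 140 \frac{2 i}{3} = \frac{280 i}{3}$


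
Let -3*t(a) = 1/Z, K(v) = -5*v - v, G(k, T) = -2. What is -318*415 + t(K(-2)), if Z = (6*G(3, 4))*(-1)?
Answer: -4750921/36 ≈ -1.3197e+5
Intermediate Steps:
K(v) = -6*v
Z = 12 (Z = (6*(-2))*(-1) = -12*(-1) = 12)
t(a) = -1/36 (t(a) = -⅓/12 = -⅓*1/12 = -1/36)
-318*415 + t(K(-2)) = -318*415 - 1/36 = -131970 - 1/36 = -4750921/36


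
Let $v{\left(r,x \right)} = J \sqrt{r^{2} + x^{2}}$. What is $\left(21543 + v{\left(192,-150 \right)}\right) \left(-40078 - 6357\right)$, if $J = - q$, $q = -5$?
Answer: $-1000349205 - 1393050 \sqrt{1649} \approx -1.0569 \cdot 10^{9}$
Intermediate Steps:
$J = 5$ ($J = \left(-1\right) \left(-5\right) = 5$)
$v{\left(r,x \right)} = 5 \sqrt{r^{2} + x^{2}}$
$\left(21543 + v{\left(192,-150 \right)}\right) \left(-40078 - 6357\right) = \left(21543 + 5 \sqrt{192^{2} + \left(-150\right)^{2}}\right) \left(-40078 - 6357\right) = \left(21543 + 5 \sqrt{36864 + 22500}\right) \left(-46435\right) = \left(21543 + 5 \sqrt{59364}\right) \left(-46435\right) = \left(21543 + 5 \cdot 6 \sqrt{1649}\right) \left(-46435\right) = \left(21543 + 30 \sqrt{1649}\right) \left(-46435\right) = -1000349205 - 1393050 \sqrt{1649}$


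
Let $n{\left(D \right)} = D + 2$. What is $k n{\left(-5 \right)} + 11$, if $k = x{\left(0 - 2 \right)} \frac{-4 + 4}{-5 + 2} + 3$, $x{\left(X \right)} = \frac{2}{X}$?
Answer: $2$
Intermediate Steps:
$n{\left(D \right)} = 2 + D$
$k = 3$ ($k = \frac{2}{0 - 2} \frac{-4 + 4}{-5 + 2} + 3 = \frac{2}{-2} \frac{0}{-3} + 3 = 2 \left(- \frac{1}{2}\right) 0 \left(- \frac{1}{3}\right) + 3 = \left(-1\right) 0 + 3 = 0 + 3 = 3$)
$k n{\left(-5 \right)} + 11 = 3 \left(2 - 5\right) + 11 = 3 \left(-3\right) + 11 = -9 + 11 = 2$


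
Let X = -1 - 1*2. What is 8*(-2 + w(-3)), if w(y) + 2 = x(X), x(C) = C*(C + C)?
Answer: 112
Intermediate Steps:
X = -3 (X = -1 - 2 = -3)
x(C) = 2*C² (x(C) = C*(2*C) = 2*C²)
w(y) = 16 (w(y) = -2 + 2*(-3)² = -2 + 2*9 = -2 + 18 = 16)
8*(-2 + w(-3)) = 8*(-2 + 16) = 8*14 = 112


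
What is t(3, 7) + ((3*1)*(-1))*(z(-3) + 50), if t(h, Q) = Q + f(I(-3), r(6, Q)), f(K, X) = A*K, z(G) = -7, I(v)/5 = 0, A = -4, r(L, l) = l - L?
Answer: -122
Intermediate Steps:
I(v) = 0 (I(v) = 5*0 = 0)
f(K, X) = -4*K
t(h, Q) = Q (t(h, Q) = Q - 4*0 = Q + 0 = Q)
t(3, 7) + ((3*1)*(-1))*(z(-3) + 50) = 7 + ((3*1)*(-1))*(-7 + 50) = 7 + (3*(-1))*43 = 7 - 3*43 = 7 - 129 = -122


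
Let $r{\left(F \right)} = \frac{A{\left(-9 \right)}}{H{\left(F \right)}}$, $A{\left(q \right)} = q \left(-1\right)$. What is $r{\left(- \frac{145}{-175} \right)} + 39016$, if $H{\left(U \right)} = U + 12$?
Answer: $\frac{17518499}{449} \approx 39017.0$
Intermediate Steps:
$A{\left(q \right)} = - q$
$H{\left(U \right)} = 12 + U$
$r{\left(F \right)} = \frac{9}{12 + F}$ ($r{\left(F \right)} = \frac{\left(-1\right) \left(-9\right)}{12 + F} = \frac{9}{12 + F}$)
$r{\left(- \frac{145}{-175} \right)} + 39016 = \frac{9}{12 - \frac{145}{-175}} + 39016 = \frac{9}{12 - - \frac{29}{35}} + 39016 = \frac{9}{12 + \frac{29}{35}} + 39016 = \frac{9}{\frac{449}{35}} + 39016 = 9 \cdot \frac{35}{449} + 39016 = \frac{315}{449} + 39016 = \frac{17518499}{449}$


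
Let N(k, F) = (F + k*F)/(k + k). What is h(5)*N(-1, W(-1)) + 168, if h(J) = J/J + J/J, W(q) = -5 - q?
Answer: 168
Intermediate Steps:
N(k, F) = (F + F*k)/(2*k) (N(k, F) = (F + F*k)/((2*k)) = (F + F*k)*(1/(2*k)) = (F + F*k)/(2*k))
h(J) = 2 (h(J) = 1 + 1 = 2)
h(5)*N(-1, W(-1)) + 168 = 2*((1/2)*(-5 - 1*(-1))*(1 - 1)/(-1)) + 168 = 2*((1/2)*(-5 + 1)*(-1)*0) + 168 = 2*((1/2)*(-4)*(-1)*0) + 168 = 2*0 + 168 = 0 + 168 = 168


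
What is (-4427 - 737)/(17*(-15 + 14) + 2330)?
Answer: -5164/2313 ≈ -2.2326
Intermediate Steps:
(-4427 - 737)/(17*(-15 + 14) + 2330) = -5164/(17*(-1) + 2330) = -5164/(-17 + 2330) = -5164/2313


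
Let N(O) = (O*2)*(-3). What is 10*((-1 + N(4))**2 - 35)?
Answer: 5900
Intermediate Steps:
N(O) = -6*O (N(O) = (2*O)*(-3) = -6*O)
10*((-1 + N(4))**2 - 35) = 10*((-1 - 6*4)**2 - 35) = 10*((-1 - 24)**2 - 35) = 10*((-25)**2 - 35) = 10*(625 - 35) = 10*590 = 5900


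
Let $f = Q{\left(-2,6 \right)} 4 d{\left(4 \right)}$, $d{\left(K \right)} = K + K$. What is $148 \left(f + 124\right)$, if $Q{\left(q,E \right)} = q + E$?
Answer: $37296$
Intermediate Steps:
$Q{\left(q,E \right)} = E + q$
$d{\left(K \right)} = 2 K$
$f = 128$ ($f = \left(6 - 2\right) 4 \cdot 2 \cdot 4 = 4 \cdot 4 \cdot 8 = 16 \cdot 8 = 128$)
$148 \left(f + 124\right) = 148 \left(128 + 124\right) = 148 \cdot 252 = 37296$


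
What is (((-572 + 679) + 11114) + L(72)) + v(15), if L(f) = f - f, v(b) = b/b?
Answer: 11222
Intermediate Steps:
v(b) = 1
L(f) = 0
(((-572 + 679) + 11114) + L(72)) + v(15) = (((-572 + 679) + 11114) + 0) + 1 = ((107 + 11114) + 0) + 1 = (11221 + 0) + 1 = 11221 + 1 = 11222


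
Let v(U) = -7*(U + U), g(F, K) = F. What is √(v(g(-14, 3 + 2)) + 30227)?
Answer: √30423 ≈ 174.42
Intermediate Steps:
v(U) = -14*U
√(v(g(-14, 3 + 2)) + 30227) = √(-14*(-14) + 30227) = √(196 + 30227) = √30423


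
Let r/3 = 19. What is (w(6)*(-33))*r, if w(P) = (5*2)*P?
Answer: -112860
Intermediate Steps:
r = 57 (r = 3*19 = 57)
w(P) = 10*P
(w(6)*(-33))*r = ((10*6)*(-33))*57 = (60*(-33))*57 = -1980*57 = -112860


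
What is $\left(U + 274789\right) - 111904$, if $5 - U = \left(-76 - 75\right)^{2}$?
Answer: $140089$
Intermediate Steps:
$U = -22796$ ($U = 5 - \left(-76 - 75\right)^{2} = 5 - \left(-151\right)^{2} = 5 - 22801 = -22796$)
$\left(U + 274789\right) - 111904 = \left(-22796 + 274789\right) - 111904 = 251993 - 111904 = 140089$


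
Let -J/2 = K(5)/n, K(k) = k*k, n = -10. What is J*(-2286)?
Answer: -11430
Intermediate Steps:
K(k) = k**2
J = 5 (J = -2*5**2/(-10) = -50*(-1)/10 = -2*(-5/2) = 5)
J*(-2286) = 5*(-2286) = -11430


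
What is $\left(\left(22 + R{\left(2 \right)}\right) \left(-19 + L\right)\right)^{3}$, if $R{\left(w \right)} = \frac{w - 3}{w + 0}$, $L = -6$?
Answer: $- \frac{1242296875}{8} \approx -1.5529 \cdot 10^{8}$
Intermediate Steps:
$R{\left(w \right)} = \frac{-3 + w}{w}$
$\left(\left(22 + R{\left(2 \right)}\right) \left(-19 + L\right)\right)^{3} = \left(\left(22 + \frac{-3 + 2}{2}\right) \left(-19 - 6\right)\right)^{3} = \left(\left(22 + \frac{1}{2} \left(-1\right)\right) \left(-25\right)\right)^{3} = \left(\left(22 - \frac{1}{2}\right) \left(-25\right)\right)^{3} = \left(\frac{43}{2} \left(-25\right)\right)^{3} = \left(- \frac{1075}{2}\right)^{3} = - \frac{1242296875}{8}$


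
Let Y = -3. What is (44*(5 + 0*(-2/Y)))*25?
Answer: 5500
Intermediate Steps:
(44*(5 + 0*(-2/Y)))*25 = (44*(5 + 0*(-2/(-3))))*25 = (44*(5 + 0*(-2*(-⅓))))*25 = (44*(5 + 0*(⅔)))*25 = (44*(5 + 0))*25 = (44*5)*25 = 220*25 = 5500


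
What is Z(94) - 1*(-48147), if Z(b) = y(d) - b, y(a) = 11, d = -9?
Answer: 48064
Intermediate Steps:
Z(b) = 11 - b
Z(94) - 1*(-48147) = (11 - 1*94) - 1*(-48147) = (11 - 94) + 48147 = -83 + 48147 = 48064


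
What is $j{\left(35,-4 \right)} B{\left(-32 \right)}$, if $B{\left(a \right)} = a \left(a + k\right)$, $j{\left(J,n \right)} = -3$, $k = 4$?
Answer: $-2688$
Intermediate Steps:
$B{\left(a \right)} = a \left(4 + a\right)$ ($B{\left(a \right)} = a \left(a + 4\right) = a \left(4 + a\right)$)
$j{\left(35,-4 \right)} B{\left(-32 \right)} = - 3 \left(- 32 \left(4 - 32\right)\right) = - 3 \left(\left(-32\right) \left(-28\right)\right) = \left(-3\right) 896 = -2688$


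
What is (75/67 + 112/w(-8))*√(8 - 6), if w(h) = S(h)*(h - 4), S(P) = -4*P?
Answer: 1331*√2/1608 ≈ 1.1706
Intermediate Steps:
w(h) = -4*h*(-4 + h) (w(h) = (-4*h)*(h - 4) = (-4*h)*(-4 + h) = -4*h*(-4 + h))
(75/67 + 112/w(-8))*√(8 - 6) = (75/67 + 112/((4*(-8)*(4 - 1*(-8)))))*√(8 - 6) = (75*(1/67) + 112/((4*(-8)*(4 + 8))))*√2 = (75/67 + 112/((4*(-8)*12)))*√2 = (75/67 + 112/(-384))*√2 = (75/67 + 112*(-1/384))*√2 = (75/67 - 7/24)*√2 = 1331*√2/1608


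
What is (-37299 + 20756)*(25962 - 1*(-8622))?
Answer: -572123112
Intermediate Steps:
(-37299 + 20756)*(25962 - 1*(-8622)) = -16543*(25962 + 8622) = -16543*34584 = -572123112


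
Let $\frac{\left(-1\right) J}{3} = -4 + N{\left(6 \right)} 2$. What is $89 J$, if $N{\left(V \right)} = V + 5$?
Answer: $-4806$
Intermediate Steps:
$N{\left(V \right)} = 5 + V$
$J = -54$ ($J = - 3 \left(-4 + \left(5 + 6\right) 2\right) = - 3 \left(-4 + 11 \cdot 2\right) = - 3 \left(-4 + 22\right) = \left(-3\right) 18 = -54$)
$89 J = 89 \left(-54\right) = -4806$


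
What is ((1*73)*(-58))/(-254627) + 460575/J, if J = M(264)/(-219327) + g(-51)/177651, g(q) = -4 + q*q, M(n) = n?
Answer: 304630448546455153433/8872772418439 ≈ 3.4333e+7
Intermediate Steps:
g(q) = -4 + q**2
J = 174230785/12987886959 (J = 264/(-219327) + (-4 + (-51)**2)/177651 = 264*(-1/219327) + (-4 + 2601)*(1/177651) = -88/73109 + 2597*(1/177651) = -88/73109 + 2597/177651 = 174230785/12987886959 ≈ 0.013415)
((1*73)*(-58))/(-254627) + 460575/J = ((1*73)*(-58))/(-254627) + 460575/(174230785/12987886959) = (73*(-58))*(-1/254627) + 460575*(12987886959/174230785) = -4234*(-1/254627) + 1196379207228285/34846157 = 4234/254627 + 1196379207228285/34846157 = 304630448546455153433/8872772418439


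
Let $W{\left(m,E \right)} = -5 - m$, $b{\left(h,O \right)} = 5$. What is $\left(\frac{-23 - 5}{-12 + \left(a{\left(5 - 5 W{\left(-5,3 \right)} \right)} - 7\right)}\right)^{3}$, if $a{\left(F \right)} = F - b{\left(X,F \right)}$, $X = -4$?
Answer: $\frac{21952}{6859} \approx 3.2005$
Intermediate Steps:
$a{\left(F \right)} = -5 + F$ ($a{\left(F \right)} = F - 5 = -5 + F$)
$\left(\frac{-23 - 5}{-12 + \left(a{\left(5 - 5 W{\left(-5,3 \right)} \right)} - 7\right)}\right)^{3} = \left(\frac{-23 - 5}{-12 - \left(7 + 5 \left(-5 - -5\right)\right)}\right)^{3} = \left(- \frac{28}{-12 - \left(7 + 5 \left(-5 + 5\right)\right)}\right)^{3} = \left(- \frac{28}{-12 + \left(\left(-5 + \left(5 - 0\right)\right) - 7\right)}\right)^{3} = \left(- \frac{28}{-12 + \left(\left(-5 + \left(5 + 0\right)\right) - 7\right)}\right)^{3} = \left(- \frac{28}{-12 + \left(\left(-5 + 5\right) - 7\right)}\right)^{3} = \left(- \frac{28}{-12 + \left(0 - 7\right)}\right)^{3} = \left(- \frac{28}{-12 - 7}\right)^{3} = \left(- \frac{28}{-19}\right)^{3} = \left(\left(-28\right) \left(- \frac{1}{19}\right)\right)^{3} = \left(\frac{28}{19}\right)^{3} = \frac{21952}{6859}$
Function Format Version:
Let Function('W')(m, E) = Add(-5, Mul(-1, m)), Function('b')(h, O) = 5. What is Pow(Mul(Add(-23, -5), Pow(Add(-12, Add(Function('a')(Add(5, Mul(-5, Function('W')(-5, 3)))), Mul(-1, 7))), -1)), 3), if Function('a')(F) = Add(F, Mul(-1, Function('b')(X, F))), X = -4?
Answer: Rational(21952, 6859) ≈ 3.2005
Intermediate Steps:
Function('a')(F) = Add(-5, F) (Function('a')(F) = Add(F, Mul(-1, 5)) = Add(F, -5) = Add(-5, F))
Pow(Mul(Add(-23, -5), Pow(Add(-12, Add(Function('a')(Add(5, Mul(-5, Function('W')(-5, 3)))), Mul(-1, 7))), -1)), 3) = Pow(Mul(Add(-23, -5), Pow(Add(-12, Add(Add(-5, Add(5, Mul(-5, Add(-5, Mul(-1, -5))))), Mul(-1, 7))), -1)), 3) = Pow(Mul(-28, Pow(Add(-12, Add(Add(-5, Add(5, Mul(-5, Add(-5, 5)))), -7)), -1)), 3) = Pow(Mul(-28, Pow(Add(-12, Add(Add(-5, Add(5, Mul(-5, 0))), -7)), -1)), 3) = Pow(Mul(-28, Pow(Add(-12, Add(Add(-5, Add(5, 0)), -7)), -1)), 3) = Pow(Mul(-28, Pow(Add(-12, Add(Add(-5, 5), -7)), -1)), 3) = Pow(Mul(-28, Pow(Add(-12, Add(0, -7)), -1)), 3) = Pow(Mul(-28, Pow(Add(-12, -7), -1)), 3) = Pow(Mul(-28, Pow(-19, -1)), 3) = Pow(Mul(-28, Rational(-1, 19)), 3) = Pow(Rational(28, 19), 3) = Rational(21952, 6859)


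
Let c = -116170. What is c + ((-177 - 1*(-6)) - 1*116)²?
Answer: -33801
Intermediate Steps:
c + ((-177 - 1*(-6)) - 1*116)² = -116170 + ((-177 - 1*(-6)) - 1*116)² = -116170 + ((-177 + 6) - 116)² = -116170 + (-171 - 116)² = -116170 + (-287)² = -116170 + 82369 = -33801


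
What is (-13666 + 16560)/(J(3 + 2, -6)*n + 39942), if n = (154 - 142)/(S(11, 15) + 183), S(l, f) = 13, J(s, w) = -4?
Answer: 70903/978573 ≈ 0.072456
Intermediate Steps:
n = 3/49 (n = (154 - 142)/(13 + 183) = 12/196 = 12*(1/196) = 3/49 ≈ 0.061224)
(-13666 + 16560)/(J(3 + 2, -6)*n + 39942) = (-13666 + 16560)/(-4*3/49 + 39942) = 2894/(-12/49 + 39942) = 2894/(1957146/49) = 2894*(49/1957146) = 70903/978573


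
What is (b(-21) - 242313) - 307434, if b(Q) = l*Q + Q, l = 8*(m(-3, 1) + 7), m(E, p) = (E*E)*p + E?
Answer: -551952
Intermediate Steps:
m(E, p) = E + p*E² (m(E, p) = E²*p + E = p*E² + E = E + p*E²)
l = 104 (l = 8*(-3*(1 - 3*1) + 7) = 8*(-3*(1 - 3) + 7) = 8*(-3*(-2) + 7) = 8*(6 + 7) = 8*13 = 104)
b(Q) = 105*Q (b(Q) = 104*Q + Q = 105*Q)
(b(-21) - 242313) - 307434 = (105*(-21) - 242313) - 307434 = (-2205 - 242313) - 307434 = -244518 - 307434 = -551952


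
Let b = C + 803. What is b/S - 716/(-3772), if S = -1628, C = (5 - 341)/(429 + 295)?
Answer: -84233665/277871924 ≈ -0.30314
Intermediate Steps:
C = -84/181 (C = -336/724 = -336*1/724 = -84/181 ≈ -0.46409)
b = 145259/181 (b = -84/181 + 803 = 145259/181 ≈ 802.54)
b/S - 716/(-3772) = (145259/181)/(-1628) - 716/(-3772) = (145259/181)*(-1/1628) - 716*(-1/3772) = -145259/294668 + 179/943 = -84233665/277871924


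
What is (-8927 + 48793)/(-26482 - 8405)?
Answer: -39866/34887 ≈ -1.1427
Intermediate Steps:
(-8927 + 48793)/(-26482 - 8405) = 39866/(-34887) = 39866*(-1/34887) = -39866/34887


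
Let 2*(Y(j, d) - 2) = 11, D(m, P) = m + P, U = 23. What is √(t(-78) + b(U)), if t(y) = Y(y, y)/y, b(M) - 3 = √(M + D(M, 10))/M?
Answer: √(1038427 + 31096*√14)/598 ≈ 1.7970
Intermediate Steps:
D(m, P) = P + m
Y(j, d) = 15/2 (Y(j, d) = 2 + (½)*11 = 2 + 11/2 = 15/2)
b(M) = 3 + √(10 + 2*M)/M (b(M) = 3 + √(M + (10 + M))/M = 3 + √(10 + 2*M)/M)
t(y) = 15/(2*y)
√(t(-78) + b(U)) = √((15/2)/(-78) + (3 + √(10 + 2*23)/23)) = √((15/2)*(-1/78) + (3 + √(10 + 46)/23)) = √(-5/52 + (3 + √56/23)) = √(-5/52 + (3 + (2*√14)/23)) = √(-5/52 + (3 + 2*√14/23)) = √(151/52 + 2*√14/23)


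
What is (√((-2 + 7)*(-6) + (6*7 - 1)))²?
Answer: 11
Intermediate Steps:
(√((-2 + 7)*(-6) + (6*7 - 1)))² = (√(5*(-6) + (42 - 1)))² = (√(-30 + 41))² = (√11)² = 11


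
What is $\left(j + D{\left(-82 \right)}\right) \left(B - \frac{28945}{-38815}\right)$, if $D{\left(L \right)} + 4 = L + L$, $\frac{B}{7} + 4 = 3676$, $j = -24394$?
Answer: $- \frac{700178200406}{1109} \approx -6.3136 \cdot 10^{8}$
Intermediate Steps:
$B = 25704$ ($B = -28 + 7 \cdot 3676 = -28 + 25732 = 25704$)
$D{\left(L \right)} = -4 + 2 L$ ($D{\left(L \right)} = -4 + \left(L + L\right) = -4 + 2 L$)
$\left(j + D{\left(-82 \right)}\right) \left(B - \frac{28945}{-38815}\right) = \left(-24394 + \left(-4 + 2 \left(-82\right)\right)\right) \left(25704 - \frac{28945}{-38815}\right) = \left(-24394 - 168\right) \left(25704 - - \frac{827}{1109}\right) = \left(-24394 - 168\right) \left(25704 + \frac{827}{1109}\right) = \left(-24562\right) \frac{28506563}{1109} = - \frac{700178200406}{1109}$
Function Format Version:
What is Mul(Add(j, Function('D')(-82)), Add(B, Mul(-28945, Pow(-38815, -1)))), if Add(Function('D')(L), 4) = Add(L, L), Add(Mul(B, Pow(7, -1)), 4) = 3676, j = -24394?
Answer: Rational(-700178200406, 1109) ≈ -6.3136e+8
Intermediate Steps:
B = 25704 (B = Add(-28, Mul(7, 3676)) = Add(-28, 25732) = 25704)
Function('D')(L) = Add(-4, Mul(2, L)) (Function('D')(L) = Add(-4, Add(L, L)) = Add(-4, Mul(2, L)))
Mul(Add(j, Function('D')(-82)), Add(B, Mul(-28945, Pow(-38815, -1)))) = Mul(Add(-24394, Add(-4, Mul(2, -82))), Add(25704, Mul(-28945, Pow(-38815, -1)))) = Mul(Add(-24394, Add(-4, -164)), Add(25704, Mul(-28945, Rational(-1, 38815)))) = Mul(Add(-24394, -168), Add(25704, Rational(827, 1109))) = Mul(-24562, Rational(28506563, 1109)) = Rational(-700178200406, 1109)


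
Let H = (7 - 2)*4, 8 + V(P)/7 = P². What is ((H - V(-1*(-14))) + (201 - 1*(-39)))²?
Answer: 1115136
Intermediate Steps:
V(P) = -56 + 7*P²
H = 20 (H = 5*4 = 20)
((H - V(-1*(-14))) + (201 - 1*(-39)))² = ((20 - (-56 + 7*(-1*(-14))²)) + (201 - 1*(-39)))² = ((20 - (-56 + 7*14²)) + (201 + 39))² = ((20 - (-56 + 7*196)) + 240)² = ((20 - (-56 + 1372)) + 240)² = ((20 - 1*1316) + 240)² = ((20 - 1316) + 240)² = (-1296 + 240)² = (-1056)² = 1115136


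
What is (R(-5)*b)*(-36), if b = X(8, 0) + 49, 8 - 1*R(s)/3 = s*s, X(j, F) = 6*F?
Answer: 89964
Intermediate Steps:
R(s) = 24 - 3*s**2 (R(s) = 24 - 3*s*s = 24 - 3*s**2)
b = 49 (b = 6*0 + 49 = 0 + 49 = 49)
(R(-5)*b)*(-36) = ((24 - 3*(-5)**2)*49)*(-36) = ((24 - 3*25)*49)*(-36) = ((24 - 75)*49)*(-36) = -51*49*(-36) = -2499*(-36) = 89964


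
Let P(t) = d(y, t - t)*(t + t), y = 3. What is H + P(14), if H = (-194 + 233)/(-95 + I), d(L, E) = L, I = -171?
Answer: 22305/266 ≈ 83.853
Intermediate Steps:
H = -39/266 (H = (-194 + 233)/(-95 - 171) = 39/(-266) = 39*(-1/266) = -39/266 ≈ -0.14662)
P(t) = 6*t (P(t) = 3*(t + t) = 3*(2*t) = 6*t)
H + P(14) = -39/266 + 6*14 = -39/266 + 84 = 22305/266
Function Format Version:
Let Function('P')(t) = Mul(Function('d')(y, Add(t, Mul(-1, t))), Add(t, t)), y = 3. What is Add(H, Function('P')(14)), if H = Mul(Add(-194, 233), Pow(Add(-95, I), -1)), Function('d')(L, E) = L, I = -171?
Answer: Rational(22305, 266) ≈ 83.853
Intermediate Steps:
H = Rational(-39, 266) (H = Mul(Add(-194, 233), Pow(Add(-95, -171), -1)) = Mul(39, Pow(-266, -1)) = Mul(39, Rational(-1, 266)) = Rational(-39, 266) ≈ -0.14662)
Function('P')(t) = Mul(6, t) (Function('P')(t) = Mul(3, Add(t, t)) = Mul(3, Mul(2, t)) = Mul(6, t))
Add(H, Function('P')(14)) = Add(Rational(-39, 266), Mul(6, 14)) = Add(Rational(-39, 266), 84) = Rational(22305, 266)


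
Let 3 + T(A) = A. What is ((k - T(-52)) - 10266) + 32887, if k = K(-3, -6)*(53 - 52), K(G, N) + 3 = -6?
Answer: 22667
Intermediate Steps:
K(G, N) = -9 (K(G, N) = -3 - 6 = -9)
T(A) = -3 + A
k = -9 (k = -9*(53 - 52) = -9*1 = -9)
((k - T(-52)) - 10266) + 32887 = ((-9 - (-3 - 52)) - 10266) + 32887 = ((-9 - 1*(-55)) - 10266) + 32887 = ((-9 + 55) - 10266) + 32887 = (46 - 10266) + 32887 = -10220 + 32887 = 22667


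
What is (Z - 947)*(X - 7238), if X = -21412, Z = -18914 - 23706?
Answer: 1248194550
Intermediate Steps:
Z = -42620
(Z - 947)*(X - 7238) = (-42620 - 947)*(-21412 - 7238) = -43567*(-28650) = 1248194550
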